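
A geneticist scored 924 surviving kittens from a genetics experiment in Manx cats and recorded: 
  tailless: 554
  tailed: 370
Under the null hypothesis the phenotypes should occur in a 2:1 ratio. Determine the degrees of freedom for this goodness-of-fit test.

A goodness-of-fit test with 2 phenotype classes has df = 2 − 1 = 1.

1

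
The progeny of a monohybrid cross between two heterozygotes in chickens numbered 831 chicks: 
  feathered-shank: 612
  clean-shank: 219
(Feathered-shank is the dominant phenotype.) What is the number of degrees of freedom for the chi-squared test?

1

For a monohybrid cross between heterozygotes with complete dominance, the expected phenotypic ratio is 3:1.
A goodness-of-fit test with 2 phenotype classes has df = 2 − 1 = 1.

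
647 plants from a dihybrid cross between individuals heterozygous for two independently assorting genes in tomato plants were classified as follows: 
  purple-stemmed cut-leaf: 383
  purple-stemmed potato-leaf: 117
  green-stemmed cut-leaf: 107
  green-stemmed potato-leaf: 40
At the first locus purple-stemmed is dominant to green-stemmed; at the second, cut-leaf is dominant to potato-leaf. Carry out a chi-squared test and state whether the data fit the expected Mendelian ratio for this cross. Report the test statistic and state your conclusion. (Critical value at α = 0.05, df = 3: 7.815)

A dihybrid F₂ with independent assortment and complete dominance at both loci gives a 9:3:3:1 phenotypic ratio.
Expected counts for N = 647 under a 9:3:3:1 ratio (total parts = 16):
  purple-stemmed cut-leaf: 647 × 9/16 = 363.9375
  purple-stemmed potato-leaf: 647 × 3/16 = 121.3125
  green-stemmed cut-leaf: 647 × 3/16 = 121.3125
  green-stemmed potato-leaf: 647 × 1/16 = 40.4375
χ² = Σ (O − E)² / E
  purple-stemmed cut-leaf: (383 − 363.9375)² / 363.9375 = 0.9985
  purple-stemmed potato-leaf: (117 − 121.3125)² / 121.3125 = 0.1533
  green-stemmed cut-leaf: (107 − 121.3125)² / 121.3125 = 1.6886
  green-stemmed potato-leaf: (40 − 40.4375)² / 40.4375 = 0.0047
χ² = 0.9985 + 0.1533 + 1.6886 + 0.0047 = 2.8451 ≈ 2.845
Degrees of freedom = 4 − 1 = 3; critical value at α = 0.05 is 7.815.
Since 2.845 < 7.815, we fail to reject the null hypothesis — the data are consistent with the 9:3:3:1 ratio.

2.845; consistent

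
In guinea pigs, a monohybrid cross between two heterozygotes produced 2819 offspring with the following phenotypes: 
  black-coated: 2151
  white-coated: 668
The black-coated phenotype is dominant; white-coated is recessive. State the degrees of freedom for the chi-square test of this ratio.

1

For a monohybrid cross between heterozygotes with complete dominance, the expected phenotypic ratio is 3:1.
A goodness-of-fit test with 2 phenotype classes has df = 2 − 1 = 1.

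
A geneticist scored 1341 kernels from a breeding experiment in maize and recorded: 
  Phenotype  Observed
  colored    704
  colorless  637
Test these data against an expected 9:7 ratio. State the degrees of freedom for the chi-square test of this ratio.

A goodness-of-fit test with 2 phenotype classes has df = 2 − 1 = 1.

1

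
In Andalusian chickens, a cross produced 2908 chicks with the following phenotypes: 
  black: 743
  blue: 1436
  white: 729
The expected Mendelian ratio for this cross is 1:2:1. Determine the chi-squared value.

0.580

Total ratio parts = 4. Expected numbers out of 2908:
  black: 2908 × 1/4 = 727
  blue: 2908 × 2/4 = 1454
  white: 2908 × 1/4 = 727
χ² = Σ (O − E)² / E
  black: (743 − 727)² / 727 = 0.3521
  blue: (1436 − 1454)² / 1454 = 0.2228
  white: (729 − 727)² / 727 = 0.0055
χ² = 0.3521 + 0.2228 + 0.0055 = 0.5804 ≈ 0.580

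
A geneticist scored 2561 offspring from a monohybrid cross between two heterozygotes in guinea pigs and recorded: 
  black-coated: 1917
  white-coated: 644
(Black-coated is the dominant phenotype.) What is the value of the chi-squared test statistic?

0.029

For a monohybrid cross between heterozygotes with complete dominance, the expected phenotypic ratio is 3:1.
Total ratio parts = 4. Expected numbers out of 2561:
  black-coated: 2561 × 3/4 = 1920.75
  white-coated: 2561 × 1/4 = 640.25
χ² = Σ (O − E)² / E
  black-coated: (1917 − 1920.75)² / 1920.75 = 0.0073
  white-coated: (644 − 640.25)² / 640.25 = 0.0220
χ² = 0.0073 + 0.0220 = 0.0293 ≈ 0.029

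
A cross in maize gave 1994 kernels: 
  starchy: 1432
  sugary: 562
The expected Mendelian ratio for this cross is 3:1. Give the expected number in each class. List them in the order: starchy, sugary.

The 3:1 ratio has 4 parts, so with N = 1994 the expected counts are:
  starchy: 1994 × 3/4 = 1495.5
  sugary: 1994 × 1/4 = 498.5

1495.5, 498.5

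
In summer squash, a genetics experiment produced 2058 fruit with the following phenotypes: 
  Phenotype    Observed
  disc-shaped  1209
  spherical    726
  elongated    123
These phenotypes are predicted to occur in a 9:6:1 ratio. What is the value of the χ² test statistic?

5.238

Expected counts for N = 2058 under a 9:6:1 ratio (total parts = 16):
  disc-shaped: 2058 × 9/16 = 1157.625
  spherical: 2058 × 6/16 = 771.75
  elongated: 2058 × 1/16 = 128.625
χ² = Σ (O − E)² / E
  disc-shaped: (1209 − 1157.625)² / 1157.625 = 2.2800
  spherical: (726 − 771.75)² / 771.75 = 2.7121
  elongated: (123 − 128.625)² / 128.625 = 0.2460
χ² = 2.2800 + 2.7121 + 0.2460 = 5.2381 ≈ 5.238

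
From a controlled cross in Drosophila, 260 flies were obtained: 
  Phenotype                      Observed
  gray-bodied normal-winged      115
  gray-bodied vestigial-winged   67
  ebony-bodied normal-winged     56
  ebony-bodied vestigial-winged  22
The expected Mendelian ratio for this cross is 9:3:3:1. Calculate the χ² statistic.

16.622

Under the 9:3:3:1 hypothesis (Σ ratio = 16, N = 260):
  gray-bodied normal-winged: 260 × 9/16 = 146.25
  gray-bodied vestigial-winged: 260 × 3/16 = 48.75
  ebony-bodied normal-winged: 260 × 3/16 = 48.75
  ebony-bodied vestigial-winged: 260 × 1/16 = 16.25
χ² = Σ (O − E)² / E
  gray-bodied normal-winged: (115 − 146.25)² / 146.25 = 6.6774
  gray-bodied vestigial-winged: (67 − 48.75)² / 48.75 = 6.8321
  ebony-bodied normal-winged: (56 − 48.75)² / 48.75 = 1.0782
  ebony-bodied vestigial-winged: (22 − 16.25)² / 16.25 = 2.0346
χ² = 6.6774 + 6.8321 + 1.0782 + 2.0346 = 16.6223 ≈ 16.622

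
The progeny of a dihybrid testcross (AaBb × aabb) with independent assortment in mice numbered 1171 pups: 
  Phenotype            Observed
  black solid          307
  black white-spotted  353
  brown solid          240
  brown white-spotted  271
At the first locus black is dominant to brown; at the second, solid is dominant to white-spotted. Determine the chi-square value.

24.214

A dihybrid testcross with independent assortment gives a 1:1:1:1 ratio.
Under the 1:1:1:1 hypothesis (Σ ratio = 4, N = 1171):
  black solid: 1171 × 1/4 = 292.75
  black white-spotted: 1171 × 1/4 = 292.75
  brown solid: 1171 × 1/4 = 292.75
  brown white-spotted: 1171 × 1/4 = 292.75
χ² = Σ (O − E)² / E
  black solid: (307 − 292.75)² / 292.75 = 0.6936
  black white-spotted: (353 − 292.75)² / 292.75 = 12.3999
  brown solid: (240 − 292.75)² / 292.75 = 9.5049
  brown white-spotted: (271 − 292.75)² / 292.75 = 1.6159
χ² = 0.6936 + 12.3999 + 9.5049 + 1.6159 = 24.2143 ≈ 24.214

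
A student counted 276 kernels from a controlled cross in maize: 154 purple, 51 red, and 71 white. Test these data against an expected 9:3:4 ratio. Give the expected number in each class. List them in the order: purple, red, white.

155.25, 51.75, 69

The 9:3:4 ratio has 16 parts, so with N = 276 the expected counts are:
  purple: 276 × 9/16 = 155.25
  red: 276 × 3/16 = 51.75
  white: 276 × 4/16 = 69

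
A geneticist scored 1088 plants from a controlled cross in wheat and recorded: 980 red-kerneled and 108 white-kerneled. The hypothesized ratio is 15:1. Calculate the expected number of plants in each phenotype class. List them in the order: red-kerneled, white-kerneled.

1020, 68

The 15:1 ratio has 16 parts, so with N = 1088 the expected counts are:
  red-kerneled: 1088 × 15/16 = 1020
  white-kerneled: 1088 × 1/16 = 68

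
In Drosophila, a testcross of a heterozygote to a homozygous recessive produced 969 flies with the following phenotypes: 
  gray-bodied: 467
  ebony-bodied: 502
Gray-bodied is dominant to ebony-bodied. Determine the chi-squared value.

1.264

A testcross of a heterozygote (Aa × aa) gives a 1:1 phenotypic ratio.
Expected counts for N = 969 under a 1:1 ratio (total parts = 2):
  gray-bodied: 969 × 1/2 = 484.5
  ebony-bodied: 969 × 1/2 = 484.5
χ² = Σ (O − E)² / E
  gray-bodied: (467 − 484.5)² / 484.5 = 0.6321
  ebony-bodied: (502 − 484.5)² / 484.5 = 0.6321
χ² = 0.6321 + 0.6321 = 1.2642 ≈ 1.264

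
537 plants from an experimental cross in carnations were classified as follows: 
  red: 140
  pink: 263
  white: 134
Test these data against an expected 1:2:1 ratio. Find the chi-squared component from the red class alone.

0.246

The 1:2:1 ratio has 4 parts, so with N = 537 the expected counts are:
  red: 537 × 1/4 = 134.25
  pink: 537 × 2/4 = 268.5
  white: 537 × 1/4 = 134.25
Contribution of red: (140 − 134.25)² / 134.25 = 0.2463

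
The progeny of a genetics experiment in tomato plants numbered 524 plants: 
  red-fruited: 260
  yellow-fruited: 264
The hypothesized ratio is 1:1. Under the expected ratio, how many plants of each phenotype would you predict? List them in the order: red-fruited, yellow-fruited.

Total ratio parts = 2. Expected numbers out of 524:
  red-fruited: 524 × 1/2 = 262
  yellow-fruited: 524 × 1/2 = 262

262, 262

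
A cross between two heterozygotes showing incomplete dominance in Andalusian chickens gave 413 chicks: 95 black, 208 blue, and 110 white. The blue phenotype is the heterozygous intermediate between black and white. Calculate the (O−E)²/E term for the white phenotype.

0.441

With incomplete dominance, a heterozygote × heterozygote cross gives a 1:2:1 phenotypic ratio.
Under the 1:2:1 hypothesis (Σ ratio = 4, N = 413):
  black: 413 × 1/4 = 103.25
  blue: 413 × 2/4 = 206.5
  white: 413 × 1/4 = 103.25
Contribution of white: (110 − 103.25)² / 103.25 = 0.4413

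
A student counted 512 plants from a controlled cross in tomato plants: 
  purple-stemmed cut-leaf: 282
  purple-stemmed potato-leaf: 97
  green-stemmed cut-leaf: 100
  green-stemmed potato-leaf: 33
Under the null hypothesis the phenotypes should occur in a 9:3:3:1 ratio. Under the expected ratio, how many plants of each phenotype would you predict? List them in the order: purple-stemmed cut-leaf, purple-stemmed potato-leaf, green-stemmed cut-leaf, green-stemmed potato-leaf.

Expected counts for N = 512 under a 9:3:3:1 ratio (total parts = 16):
  purple-stemmed cut-leaf: 512 × 9/16 = 288
  purple-stemmed potato-leaf: 512 × 3/16 = 96
  green-stemmed cut-leaf: 512 × 3/16 = 96
  green-stemmed potato-leaf: 512 × 1/16 = 32

288, 96, 96, 32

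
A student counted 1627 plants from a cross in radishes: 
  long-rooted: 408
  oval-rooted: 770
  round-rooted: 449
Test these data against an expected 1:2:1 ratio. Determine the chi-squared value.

6.719

Expected counts for N = 1627 under a 1:2:1 ratio (total parts = 4):
  long-rooted: 1627 × 1/4 = 406.75
  oval-rooted: 1627 × 2/4 = 813.5
  round-rooted: 1627 × 1/4 = 406.75
χ² = Σ (O − E)² / E
  long-rooted: (408 − 406.75)² / 406.75 = 0.0038
  oval-rooted: (770 − 813.5)² / 813.5 = 2.3261
  round-rooted: (449 − 406.75)² / 406.75 = 4.3886
χ² = 0.0038 + 2.3261 + 4.3886 = 6.7185 ≈ 6.719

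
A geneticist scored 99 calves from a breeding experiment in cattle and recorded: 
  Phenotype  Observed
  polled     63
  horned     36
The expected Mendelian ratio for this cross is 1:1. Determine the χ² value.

7.364

Total ratio parts = 2. Expected numbers out of 99:
  polled: 99 × 1/2 = 49.5
  horned: 99 × 1/2 = 49.5
χ² = Σ (O − E)² / E
  polled: (63 − 49.5)² / 49.5 = 3.6818
  horned: (36 − 49.5)² / 49.5 = 3.6818
χ² = 3.6818 + 3.6818 = 7.3636 ≈ 7.364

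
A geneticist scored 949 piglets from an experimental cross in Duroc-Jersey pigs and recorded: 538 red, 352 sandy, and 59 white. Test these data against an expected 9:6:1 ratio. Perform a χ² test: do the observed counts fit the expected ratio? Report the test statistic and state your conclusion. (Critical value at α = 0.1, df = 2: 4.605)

Total ratio parts = 16. Expected numbers out of 949:
  red: 949 × 9/16 = 533.8125
  sandy: 949 × 6/16 = 355.875
  white: 949 × 1/16 = 59.3125
χ² = Σ (O − E)² / E
  red: (538 − 533.8125)² / 533.8125 = 0.0328
  sandy: (352 − 355.875)² / 355.875 = 0.0422
  white: (59 − 59.3125)² / 59.3125 = 0.0016
χ² = 0.0328 + 0.0422 + 0.0016 = 0.0766 ≈ 0.077
Degrees of freedom = 3 − 1 = 2; critical value at α = 0.1 is 4.605.
Since 0.077 < 4.605, we fail to reject the null hypothesis — the data are consistent with the 9:6:1 ratio.

0.077; consistent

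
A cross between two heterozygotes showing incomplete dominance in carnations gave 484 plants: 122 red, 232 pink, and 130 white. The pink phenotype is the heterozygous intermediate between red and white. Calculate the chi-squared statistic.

1.091

With incomplete dominance, a heterozygote × heterozygote cross gives a 1:2:1 phenotypic ratio.
The 1:2:1 ratio has 4 parts, so with N = 484 the expected counts are:
  red: 484 × 1/4 = 121
  pink: 484 × 2/4 = 242
  white: 484 × 1/4 = 121
χ² = Σ (O − E)² / E
  red: (122 − 121)² / 121 = 0.0083
  pink: (232 − 242)² / 242 = 0.4132
  white: (130 − 121)² / 121 = 0.6694
χ² = 0.0083 + 0.4132 + 0.6694 = 1.0909 ≈ 1.091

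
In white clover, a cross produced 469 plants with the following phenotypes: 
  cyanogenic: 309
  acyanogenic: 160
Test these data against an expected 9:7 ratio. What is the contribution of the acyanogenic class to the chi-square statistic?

9.951

Under the 9:7 hypothesis (Σ ratio = 16, N = 469):
  cyanogenic: 469 × 9/16 = 263.8125
  acyanogenic: 469 × 7/16 = 205.1875
Contribution of acyanogenic: (160 − 205.1875)² / 205.1875 = 9.9514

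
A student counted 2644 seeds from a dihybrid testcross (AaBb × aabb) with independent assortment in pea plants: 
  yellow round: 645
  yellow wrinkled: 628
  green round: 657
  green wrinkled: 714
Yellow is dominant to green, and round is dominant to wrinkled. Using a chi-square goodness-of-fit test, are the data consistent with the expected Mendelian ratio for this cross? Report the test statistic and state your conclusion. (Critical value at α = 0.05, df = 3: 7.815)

6.309; consistent

A dihybrid testcross with independent assortment gives a 1:1:1:1 ratio.
The 1:1:1:1 ratio has 4 parts, so with N = 2644 the expected counts are:
  yellow round: 2644 × 1/4 = 661
  yellow wrinkled: 2644 × 1/4 = 661
  green round: 2644 × 1/4 = 661
  green wrinkled: 2644 × 1/4 = 661
χ² = Σ (O − E)² / E
  yellow round: (645 − 661)² / 661 = 0.3873
  yellow wrinkled: (628 − 661)² / 661 = 1.6475
  green round: (657 − 661)² / 661 = 0.0242
  green wrinkled: (714 − 661)² / 661 = 4.2496
χ² = 0.3873 + 1.6475 + 0.0242 + 4.2496 = 6.3086 ≈ 6.309
Degrees of freedom = 4 − 1 = 3; critical value at α = 0.05 is 7.815.
Since 6.309 < 7.815, we fail to reject the null hypothesis — the data are consistent with the 1:1:1:1 ratio.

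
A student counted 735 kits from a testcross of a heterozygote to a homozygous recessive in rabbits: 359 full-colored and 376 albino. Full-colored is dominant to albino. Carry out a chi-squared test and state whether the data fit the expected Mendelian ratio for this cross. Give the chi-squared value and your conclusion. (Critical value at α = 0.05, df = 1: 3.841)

A testcross of a heterozygote (Aa × aa) gives a 1:1 phenotypic ratio.
Under the 1:1 hypothesis (Σ ratio = 2, N = 735):
  full-colored: 735 × 1/2 = 367.5
  albino: 735 × 1/2 = 367.5
χ² = Σ (O − E)² / E
  full-colored: (359 − 367.5)² / 367.5 = 0.1966
  albino: (376 − 367.5)² / 367.5 = 0.1966
χ² = 0.1966 + 0.1966 = 0.3932 ≈ 0.393
Degrees of freedom = 2 − 1 = 1; critical value at α = 0.05 is 3.841.
Since 0.393 < 3.841, we fail to reject the null hypothesis — the data are consistent with the 1:1 ratio.

0.393; consistent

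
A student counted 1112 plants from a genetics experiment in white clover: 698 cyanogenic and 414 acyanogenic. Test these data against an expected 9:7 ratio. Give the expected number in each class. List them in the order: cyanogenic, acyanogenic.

625.5, 486.5

Expected counts for N = 1112 under a 9:7 ratio (total parts = 16):
  cyanogenic: 1112 × 9/16 = 625.5
  acyanogenic: 1112 × 7/16 = 486.5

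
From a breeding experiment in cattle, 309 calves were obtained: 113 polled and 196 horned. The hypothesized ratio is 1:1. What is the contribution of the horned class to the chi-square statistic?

11.147

Under the 1:1 hypothesis (Σ ratio = 2, N = 309):
  polled: 309 × 1/2 = 154.5
  horned: 309 × 1/2 = 154.5
Contribution of horned: (196 − 154.5)² / 154.5 = 11.1472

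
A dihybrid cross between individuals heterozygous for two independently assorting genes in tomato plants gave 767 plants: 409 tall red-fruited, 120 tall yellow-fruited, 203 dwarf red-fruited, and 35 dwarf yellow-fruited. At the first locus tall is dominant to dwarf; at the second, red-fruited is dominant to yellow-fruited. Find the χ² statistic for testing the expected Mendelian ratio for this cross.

A dihybrid F₂ with independent assortment and complete dominance at both loci gives a 9:3:3:1 phenotypic ratio.
Expected counts for N = 767 under a 9:3:3:1 ratio (total parts = 16):
  tall red-fruited: 767 × 9/16 = 431.4375
  tall yellow-fruited: 767 × 3/16 = 143.8125
  dwarf red-fruited: 767 × 3/16 = 143.8125
  dwarf yellow-fruited: 767 × 1/16 = 47.9375
χ² = Σ (O − E)² / E
  tall red-fruited: (409 − 431.4375)² / 431.4375 = 1.1669
  tall yellow-fruited: (120 − 143.8125)² / 143.8125 = 3.9429
  dwarf red-fruited: (203 − 143.8125)² / 143.8125 = 24.3592
  dwarf yellow-fruited: (35 − 47.9375)² / 47.9375 = 3.4916
χ² = 1.1669 + 3.9429 + 24.3592 + 3.4916 = 32.9606 ≈ 32.961

32.961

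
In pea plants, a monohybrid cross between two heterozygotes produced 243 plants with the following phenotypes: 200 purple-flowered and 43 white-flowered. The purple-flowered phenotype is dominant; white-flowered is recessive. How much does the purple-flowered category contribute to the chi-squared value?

For a monohybrid cross between heterozygotes with complete dominance, the expected phenotypic ratio is 3:1.
The 3:1 ratio has 4 parts, so with N = 243 the expected counts are:
  purple-flowered: 243 × 3/4 = 182.25
  white-flowered: 243 × 1/4 = 60.75
Contribution of purple-flowered: (200 − 182.25)² / 182.25 = 1.7287

1.729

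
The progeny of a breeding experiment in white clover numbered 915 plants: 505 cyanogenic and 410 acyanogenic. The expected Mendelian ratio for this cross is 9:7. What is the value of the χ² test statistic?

Expected counts for N = 915 under a 9:7 ratio (total parts = 16):
  cyanogenic: 915 × 9/16 = 514.6875
  acyanogenic: 915 × 7/16 = 400.3125
χ² = Σ (O − E)² / E
  cyanogenic: (505 − 514.6875)² / 514.6875 = 0.1823
  acyanogenic: (410 − 400.3125)² / 400.3125 = 0.2344
χ² = 0.1823 + 0.2344 = 0.4167 ≈ 0.417

0.417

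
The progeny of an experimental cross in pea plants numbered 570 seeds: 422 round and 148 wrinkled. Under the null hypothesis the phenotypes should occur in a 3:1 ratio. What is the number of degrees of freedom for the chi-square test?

A goodness-of-fit test with 2 phenotype classes has df = 2 − 1 = 1.

1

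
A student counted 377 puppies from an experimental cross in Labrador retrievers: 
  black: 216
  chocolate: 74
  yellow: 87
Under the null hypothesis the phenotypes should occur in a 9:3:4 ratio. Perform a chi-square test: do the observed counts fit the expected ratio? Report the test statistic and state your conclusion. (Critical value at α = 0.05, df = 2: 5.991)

The 9:3:4 ratio has 16 parts, so with N = 377 the expected counts are:
  black: 377 × 9/16 = 212.0625
  chocolate: 377 × 3/16 = 70.6875
  yellow: 377 × 4/16 = 94.25
χ² = Σ (O − E)² / E
  black: (216 − 212.0625)² / 212.0625 = 0.0731
  chocolate: (74 − 70.6875)² / 70.6875 = 0.1552
  yellow: (87 − 94.25)² / 94.25 = 0.5577
χ² = 0.0731 + 0.1552 + 0.5577 = 0.786
Degrees of freedom = 3 − 1 = 2; critical value at α = 0.05 is 5.991.
Since 0.786 < 5.991, we fail to reject the null hypothesis — the data are consistent with the 9:3:4 ratio.

0.786; consistent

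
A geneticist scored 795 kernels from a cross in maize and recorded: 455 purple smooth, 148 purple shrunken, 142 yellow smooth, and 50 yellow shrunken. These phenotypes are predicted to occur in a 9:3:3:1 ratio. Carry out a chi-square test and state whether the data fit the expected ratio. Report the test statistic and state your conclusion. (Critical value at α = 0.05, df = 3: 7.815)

0.481; consistent

Total ratio parts = 16. Expected numbers out of 795:
  purple smooth: 795 × 9/16 = 447.1875
  purple shrunken: 795 × 3/16 = 149.0625
  yellow smooth: 795 × 3/16 = 149.0625
  yellow shrunken: 795 × 1/16 = 49.6875
χ² = Σ (O − E)² / E
  purple smooth: (455 − 447.1875)² / 447.1875 = 0.1365
  purple shrunken: (148 − 149.0625)² / 149.0625 = 0.0076
  yellow smooth: (142 − 149.0625)² / 149.0625 = 0.3346
  yellow shrunken: (50 − 49.6875)² / 49.6875 = 0.0020
χ² = 0.1365 + 0.0076 + 0.3346 + 0.0020 = 0.4807 ≈ 0.481
Degrees of freedom = 4 − 1 = 3; critical value at α = 0.05 is 7.815.
Since 0.481 < 7.815, we fail to reject the null hypothesis — the data are consistent with the 9:3:3:1 ratio.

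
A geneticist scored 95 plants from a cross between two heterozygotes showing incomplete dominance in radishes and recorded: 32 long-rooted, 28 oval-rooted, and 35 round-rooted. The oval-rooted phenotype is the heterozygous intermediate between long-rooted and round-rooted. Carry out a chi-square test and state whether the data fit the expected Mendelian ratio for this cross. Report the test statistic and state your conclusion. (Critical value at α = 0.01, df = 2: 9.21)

With incomplete dominance, a heterozygote × heterozygote cross gives a 1:2:1 phenotypic ratio.
Expected counts for N = 95 under a 1:2:1 ratio (total parts = 4):
  long-rooted: 95 × 1/4 = 23.75
  oval-rooted: 95 × 2/4 = 47.5
  round-rooted: 95 × 1/4 = 23.75
χ² = Σ (O − E)² / E
  long-rooted: (32 − 23.75)² / 23.75 = 2.8658
  oval-rooted: (28 − 47.5)² / 47.5 = 8.0053
  round-rooted: (35 − 23.75)² / 23.75 = 5.3289
χ² = 2.8658 + 8.0053 + 5.3289 = 16.200
Degrees of freedom = 3 − 1 = 2; critical value at α = 0.01 is 9.21.
Since 16.200 > 9.21, we reject the null hypothesis — the data do not fit the 1:2:1 ratio.

16.200; not consistent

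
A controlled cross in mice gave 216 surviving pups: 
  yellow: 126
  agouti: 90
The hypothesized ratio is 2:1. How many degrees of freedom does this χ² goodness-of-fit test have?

1

A goodness-of-fit test with 2 phenotype classes has df = 2 − 1 = 1.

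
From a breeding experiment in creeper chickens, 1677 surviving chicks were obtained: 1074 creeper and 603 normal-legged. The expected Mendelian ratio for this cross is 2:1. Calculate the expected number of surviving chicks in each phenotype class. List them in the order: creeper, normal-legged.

Total ratio parts = 3. Expected numbers out of 1677:
  creeper: 1677 × 2/3 = 1118
  normal-legged: 1677 × 1/3 = 559

1118, 559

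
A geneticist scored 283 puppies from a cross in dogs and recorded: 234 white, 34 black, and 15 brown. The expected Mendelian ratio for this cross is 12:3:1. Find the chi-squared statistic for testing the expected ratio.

Under the 12:3:1 hypothesis (Σ ratio = 16, N = 283):
  white: 283 × 12/16 = 212.25
  black: 283 × 3/16 = 53.0625
  brown: 283 × 1/16 = 17.6875
χ² = Σ (O − E)² / E
  white: (234 − 212.25)² / 212.25 = 2.2288
  black: (34 − 53.0625)² / 53.0625 = 6.8481
  brown: (15 − 17.6875)² / 17.6875 = 0.4083
χ² = 2.2288 + 6.8481 + 0.4083 = 9.4852 ≈ 9.485

9.485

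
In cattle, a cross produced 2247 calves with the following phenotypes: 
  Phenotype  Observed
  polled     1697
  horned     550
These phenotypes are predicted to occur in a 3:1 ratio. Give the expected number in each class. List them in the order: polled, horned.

1685.25, 561.75

The 3:1 ratio has 4 parts, so with N = 2247 the expected counts are:
  polled: 2247 × 3/4 = 1685.25
  horned: 2247 × 1/4 = 561.75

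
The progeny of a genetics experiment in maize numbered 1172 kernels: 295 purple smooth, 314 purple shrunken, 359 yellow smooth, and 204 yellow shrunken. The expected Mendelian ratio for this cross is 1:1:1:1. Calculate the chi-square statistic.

Total ratio parts = 4. Expected numbers out of 1172:
  purple smooth: 1172 × 1/4 = 293
  purple shrunken: 1172 × 1/4 = 293
  yellow smooth: 1172 × 1/4 = 293
  yellow shrunken: 1172 × 1/4 = 293
χ² = Σ (O − E)² / E
  purple smooth: (295 − 293)² / 293 = 0.0137
  purple shrunken: (314 − 293)² / 293 = 1.5051
  yellow smooth: (359 − 293)² / 293 = 14.8669
  yellow shrunken: (204 − 293)² / 293 = 27.0341
χ² = 0.0137 + 1.5051 + 14.8669 + 27.0341 = 43.4198 ≈ 43.420

43.420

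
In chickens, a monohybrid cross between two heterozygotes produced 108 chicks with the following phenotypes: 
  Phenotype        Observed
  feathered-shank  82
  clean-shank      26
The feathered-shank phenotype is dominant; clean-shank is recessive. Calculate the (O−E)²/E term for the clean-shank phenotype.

0.037

For a monohybrid cross between heterozygotes with complete dominance, the expected phenotypic ratio is 3:1.
Total ratio parts = 4. Expected numbers out of 108:
  feathered-shank: 108 × 3/4 = 81
  clean-shank: 108 × 1/4 = 27
Contribution of clean-shank: (26 − 27)² / 27 = 0.0370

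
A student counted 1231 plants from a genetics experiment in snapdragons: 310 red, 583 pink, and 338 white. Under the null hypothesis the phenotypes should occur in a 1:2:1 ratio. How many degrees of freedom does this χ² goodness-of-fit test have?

A goodness-of-fit test with 3 phenotype classes has df = 3 − 1 = 2.

2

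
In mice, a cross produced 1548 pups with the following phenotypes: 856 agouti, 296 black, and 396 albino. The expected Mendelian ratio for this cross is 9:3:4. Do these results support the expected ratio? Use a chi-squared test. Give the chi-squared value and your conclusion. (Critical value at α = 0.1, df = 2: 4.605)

Total ratio parts = 16. Expected numbers out of 1548:
  agouti: 1548 × 9/16 = 870.75
  black: 1548 × 3/16 = 290.25
  albino: 1548 × 4/16 = 387
χ² = Σ (O − E)² / E
  agouti: (856 − 870.75)² / 870.75 = 0.2499
  black: (296 − 290.25)² / 290.25 = 0.1139
  albino: (396 − 387)² / 387 = 0.2093
χ² = 0.2499 + 0.1139 + 0.2093 = 0.5731 ≈ 0.573
Degrees of freedom = 3 − 1 = 2; critical value at α = 0.1 is 4.605.
Since 0.573 < 4.605, we fail to reject the null hypothesis — the data are consistent with the 9:3:4 ratio.

0.573; consistent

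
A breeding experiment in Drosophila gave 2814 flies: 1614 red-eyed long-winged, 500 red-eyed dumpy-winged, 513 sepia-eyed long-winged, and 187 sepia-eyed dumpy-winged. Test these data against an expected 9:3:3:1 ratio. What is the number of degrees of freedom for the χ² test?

3

A goodness-of-fit test with 4 phenotype classes has df = 4 − 1 = 3.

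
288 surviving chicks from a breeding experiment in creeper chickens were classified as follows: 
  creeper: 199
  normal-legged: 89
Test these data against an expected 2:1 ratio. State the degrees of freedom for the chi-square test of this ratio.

A goodness-of-fit test with 2 phenotype classes has df = 2 − 1 = 1.

1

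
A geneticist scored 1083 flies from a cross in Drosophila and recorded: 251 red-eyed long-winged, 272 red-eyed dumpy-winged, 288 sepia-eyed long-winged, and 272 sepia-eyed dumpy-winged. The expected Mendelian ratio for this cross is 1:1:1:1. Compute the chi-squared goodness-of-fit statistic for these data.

2.551

The 1:1:1:1 ratio has 4 parts, so with N = 1083 the expected counts are:
  red-eyed long-winged: 1083 × 1/4 = 270.75
  red-eyed dumpy-winged: 1083 × 1/4 = 270.75
  sepia-eyed long-winged: 1083 × 1/4 = 270.75
  sepia-eyed dumpy-winged: 1083 × 1/4 = 270.75
χ² = Σ (O − E)² / E
  red-eyed long-winged: (251 − 270.75)² / 270.75 = 1.4407
  red-eyed dumpy-winged: (272 − 270.75)² / 270.75 = 0.0058
  sepia-eyed long-winged: (288 − 270.75)² / 270.75 = 1.0990
  sepia-eyed dumpy-winged: (272 − 270.75)² / 270.75 = 0.0058
χ² = 1.4407 + 0.0058 + 1.0990 + 0.0058 = 2.5513 ≈ 2.551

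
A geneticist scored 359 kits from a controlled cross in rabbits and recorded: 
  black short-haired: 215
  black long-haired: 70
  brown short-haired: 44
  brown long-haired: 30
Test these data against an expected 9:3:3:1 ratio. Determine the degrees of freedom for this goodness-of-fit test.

A goodness-of-fit test with 4 phenotype classes has df = 4 − 1 = 3.

3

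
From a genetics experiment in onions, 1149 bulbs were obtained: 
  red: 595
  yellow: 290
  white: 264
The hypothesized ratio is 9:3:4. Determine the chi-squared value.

Total ratio parts = 16. Expected numbers out of 1149:
  red: 1149 × 9/16 = 646.3125
  yellow: 1149 × 3/16 = 215.4375
  white: 1149 × 4/16 = 287.25
χ² = Σ (O − E)² / E
  red: (595 − 646.3125)² / 646.3125 = 4.0738
  yellow: (290 − 215.4375)² / 215.4375 = 25.8059
  white: (264 − 287.25)² / 287.25 = 1.8819
χ² = 4.0738 + 25.8059 + 1.8819 = 31.7616 ≈ 31.762

31.762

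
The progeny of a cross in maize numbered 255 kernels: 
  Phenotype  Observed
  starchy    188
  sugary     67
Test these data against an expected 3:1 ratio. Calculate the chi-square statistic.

0.221

The 3:1 ratio has 4 parts, so with N = 255 the expected counts are:
  starchy: 255 × 3/4 = 191.25
  sugary: 255 × 1/4 = 63.75
χ² = Σ (O − E)² / E
  starchy: (188 − 191.25)² / 191.25 = 0.0552
  sugary: (67 − 63.75)² / 63.75 = 0.1657
χ² = 0.0552 + 0.1657 = 0.2209 ≈ 0.221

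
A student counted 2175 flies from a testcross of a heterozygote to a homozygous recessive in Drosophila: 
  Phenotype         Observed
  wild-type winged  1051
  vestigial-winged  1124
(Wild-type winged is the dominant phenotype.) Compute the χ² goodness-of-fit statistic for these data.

2.450

A testcross of a heterozygote (Aa × aa) gives a 1:1 phenotypic ratio.
Total ratio parts = 2. Expected numbers out of 2175:
  wild-type winged: 2175 × 1/2 = 1087.5
  vestigial-winged: 2175 × 1/2 = 1087.5
χ² = Σ (O − E)² / E
  wild-type winged: (1051 − 1087.5)² / 1087.5 = 1.2251
  vestigial-winged: (1124 − 1087.5)² / 1087.5 = 1.2251
χ² = 1.2251 + 1.2251 = 2.4502 ≈ 2.450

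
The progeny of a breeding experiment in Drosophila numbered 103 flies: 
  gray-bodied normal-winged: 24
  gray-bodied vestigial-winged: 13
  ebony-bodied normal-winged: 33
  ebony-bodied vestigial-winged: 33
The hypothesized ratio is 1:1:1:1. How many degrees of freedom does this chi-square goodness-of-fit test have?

3

A goodness-of-fit test with 4 phenotype classes has df = 4 − 1 = 3.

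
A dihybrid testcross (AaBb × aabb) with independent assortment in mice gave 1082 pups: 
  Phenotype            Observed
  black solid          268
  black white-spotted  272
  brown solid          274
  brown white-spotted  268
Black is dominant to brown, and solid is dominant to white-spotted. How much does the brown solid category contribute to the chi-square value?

0.045

A dihybrid testcross with independent assortment gives a 1:1:1:1 ratio.
Expected counts for N = 1082 under a 1:1:1:1 ratio (total parts = 4):
  black solid: 1082 × 1/4 = 270.5
  black white-spotted: 1082 × 1/4 = 270.5
  brown solid: 1082 × 1/4 = 270.5
  brown white-spotted: 1082 × 1/4 = 270.5
Contribution of brown solid: (274 − 270.5)² / 270.5 = 0.0453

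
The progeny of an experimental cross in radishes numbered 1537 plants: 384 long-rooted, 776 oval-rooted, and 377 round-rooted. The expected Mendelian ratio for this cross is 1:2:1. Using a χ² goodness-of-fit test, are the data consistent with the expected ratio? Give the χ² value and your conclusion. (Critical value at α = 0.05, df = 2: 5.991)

0.210; consistent

The 1:2:1 ratio has 4 parts, so with N = 1537 the expected counts are:
  long-rooted: 1537 × 1/4 = 384.25
  oval-rooted: 1537 × 2/4 = 768.5
  round-rooted: 1537 × 1/4 = 384.25
χ² = Σ (O − E)² / E
  long-rooted: (384 − 384.25)² / 384.25 = 0.0002
  oval-rooted: (776 − 768.5)² / 768.5 = 0.0732
  round-rooted: (377 − 384.25)² / 384.25 = 0.1368
χ² = 0.0002 + 0.0732 + 0.1368 = 0.2102 ≈ 0.210
Degrees of freedom = 3 − 1 = 2; critical value at α = 0.05 is 5.991.
Since 0.210 < 5.991, we fail to reject the null hypothesis — the data are consistent with the 1:2:1 ratio.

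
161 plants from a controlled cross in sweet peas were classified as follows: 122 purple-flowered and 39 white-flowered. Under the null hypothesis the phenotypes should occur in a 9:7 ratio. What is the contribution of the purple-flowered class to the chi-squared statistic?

Expected counts for N = 161 under a 9:7 ratio (total parts = 16):
  purple-flowered: 161 × 9/16 = 90.5625
  white-flowered: 161 × 7/16 = 70.4375
Contribution of purple-flowered: (122 − 90.5625)² / 90.5625 = 10.9131

10.913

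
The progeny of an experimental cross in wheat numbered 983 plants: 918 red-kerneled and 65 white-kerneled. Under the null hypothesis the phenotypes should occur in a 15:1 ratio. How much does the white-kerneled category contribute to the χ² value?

Under the 15:1 hypothesis (Σ ratio = 16, N = 983):
  red-kerneled: 983 × 15/16 = 921.5625
  white-kerneled: 983 × 1/16 = 61.4375
Contribution of white-kerneled: (65 − 61.4375)² / 61.4375 = 0.2066

0.207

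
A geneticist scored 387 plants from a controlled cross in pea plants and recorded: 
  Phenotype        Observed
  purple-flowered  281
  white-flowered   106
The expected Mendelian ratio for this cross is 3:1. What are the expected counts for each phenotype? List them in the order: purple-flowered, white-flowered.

The 3:1 ratio has 4 parts, so with N = 387 the expected counts are:
  purple-flowered: 387 × 3/4 = 290.25
  white-flowered: 387 × 1/4 = 96.75

290.25, 96.75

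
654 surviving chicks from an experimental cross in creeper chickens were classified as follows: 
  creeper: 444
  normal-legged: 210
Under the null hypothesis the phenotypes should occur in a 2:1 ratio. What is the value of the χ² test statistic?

0.440

The 2:1 ratio has 3 parts, so with N = 654 the expected counts are:
  creeper: 654 × 2/3 = 436
  normal-legged: 654 × 1/3 = 218
χ² = Σ (O − E)² / E
  creeper: (444 − 436)² / 436 = 0.1468
  normal-legged: (210 − 218)² / 218 = 0.2936
χ² = 0.1468 + 0.2936 = 0.4404 ≈ 0.440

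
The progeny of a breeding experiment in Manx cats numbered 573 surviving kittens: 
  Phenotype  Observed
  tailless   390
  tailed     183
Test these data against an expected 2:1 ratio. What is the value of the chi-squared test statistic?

Under the 2:1 hypothesis (Σ ratio = 3, N = 573):
  tailless: 573 × 2/3 = 382
  tailed: 573 × 1/3 = 191
χ² = Σ (O − E)² / E
  tailless: (390 − 382)² / 382 = 0.1675
  tailed: (183 − 191)² / 191 = 0.3351
χ² = 0.1675 + 0.3351 = 0.5026 ≈ 0.503

0.503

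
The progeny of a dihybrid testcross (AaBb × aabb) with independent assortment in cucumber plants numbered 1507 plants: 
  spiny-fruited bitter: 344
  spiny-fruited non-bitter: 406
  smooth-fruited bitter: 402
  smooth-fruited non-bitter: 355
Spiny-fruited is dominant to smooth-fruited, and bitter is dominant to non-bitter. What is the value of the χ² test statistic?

A dihybrid testcross with independent assortment gives a 1:1:1:1 ratio.
Expected counts for N = 1507 under a 1:1:1:1 ratio (total parts = 4):
  spiny-fruited bitter: 1507 × 1/4 = 376.75
  spiny-fruited non-bitter: 1507 × 1/4 = 376.75
  smooth-fruited bitter: 1507 × 1/4 = 376.75
  smooth-fruited non-bitter: 1507 × 1/4 = 376.75
χ² = Σ (O − E)² / E
  spiny-fruited bitter: (344 − 376.75)² / 376.75 = 2.8469
  spiny-fruited non-bitter: (406 − 376.75)² / 376.75 = 2.2709
  smooth-fruited bitter: (402 − 376.75)² / 376.75 = 1.6923
  smooth-fruited non-bitter: (355 − 376.75)² / 376.75 = 1.2556
χ² = 2.8469 + 2.2709 + 1.6923 + 1.2556 = 8.0657 ≈ 8.066

8.066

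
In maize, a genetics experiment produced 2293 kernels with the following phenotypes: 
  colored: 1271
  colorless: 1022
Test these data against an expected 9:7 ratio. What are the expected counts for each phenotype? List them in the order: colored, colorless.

1289.8125, 1003.1875

Expected counts for N = 2293 under a 9:7 ratio (total parts = 16):
  colored: 2293 × 9/16 = 1289.8125
  colorless: 2293 × 7/16 = 1003.1875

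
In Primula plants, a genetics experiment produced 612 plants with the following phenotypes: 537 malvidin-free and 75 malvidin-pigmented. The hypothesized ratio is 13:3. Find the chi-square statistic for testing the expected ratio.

16.947

Expected counts for N = 612 under a 13:3 ratio (total parts = 16):
  malvidin-free: 612 × 13/16 = 497.25
  malvidin-pigmented: 612 × 3/16 = 114.75
χ² = Σ (O − E)² / E
  malvidin-free: (537 − 497.25)² / 497.25 = 3.1776
  malvidin-pigmented: (75 − 114.75)² / 114.75 = 13.7696
χ² = 3.1776 + 13.7696 = 16.9472 ≈ 16.947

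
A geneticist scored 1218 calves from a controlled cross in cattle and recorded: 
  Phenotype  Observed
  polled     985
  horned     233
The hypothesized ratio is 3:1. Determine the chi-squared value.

Under the 3:1 hypothesis (Σ ratio = 4, N = 1218):
  polled: 1218 × 3/4 = 913.5
  horned: 1218 × 1/4 = 304.5
χ² = Σ (O − E)² / E
  polled: (985 − 913.5)² / 913.5 = 5.5963
  horned: (233 − 304.5)² / 304.5 = 16.7890
χ² = 5.5963 + 16.7890 = 22.3853 ≈ 22.385

22.385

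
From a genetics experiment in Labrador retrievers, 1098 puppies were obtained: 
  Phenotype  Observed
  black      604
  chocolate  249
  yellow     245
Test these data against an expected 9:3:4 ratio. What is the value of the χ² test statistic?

12.504

Under the 9:3:4 hypothesis (Σ ratio = 16, N = 1098):
  black: 1098 × 9/16 = 617.625
  chocolate: 1098 × 3/16 = 205.875
  yellow: 1098 × 4/16 = 274.5
χ² = Σ (O − E)² / E
  black: (604 − 617.625)² / 617.625 = 0.3006
  chocolate: (249 − 205.875)² / 205.875 = 9.0335
  yellow: (245 − 274.5)² / 274.5 = 3.1703
χ² = 0.3006 + 9.0335 + 3.1703 = 12.5044 ≈ 12.504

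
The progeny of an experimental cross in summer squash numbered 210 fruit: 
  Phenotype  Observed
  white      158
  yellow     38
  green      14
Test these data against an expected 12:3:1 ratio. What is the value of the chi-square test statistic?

Expected counts for N = 210 under a 12:3:1 ratio (total parts = 16):
  white: 210 × 12/16 = 157.5
  yellow: 210 × 3/16 = 39.375
  green: 210 × 1/16 = 13.125
χ² = Σ (O − E)² / E
  white: (158 − 157.5)² / 157.5 = 0.0016
  yellow: (38 − 39.375)² / 39.375 = 0.0480
  green: (14 − 13.125)² / 13.125 = 0.0583
χ² = 0.0016 + 0.0480 + 0.0583 = 0.1079 ≈ 0.108

0.108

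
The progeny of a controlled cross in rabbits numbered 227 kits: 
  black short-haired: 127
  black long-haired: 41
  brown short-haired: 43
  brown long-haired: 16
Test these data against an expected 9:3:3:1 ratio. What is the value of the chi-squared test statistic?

0.297

Under the 9:3:3:1 hypothesis (Σ ratio = 16, N = 227):
  black short-haired: 227 × 9/16 = 127.6875
  black long-haired: 227 × 3/16 = 42.5625
  brown short-haired: 227 × 3/16 = 42.5625
  brown long-haired: 227 × 1/16 = 14.1875
χ² = Σ (O − E)² / E
  black short-haired: (127 − 127.6875)² / 127.6875 = 0.0037
  black long-haired: (41 − 42.5625)² / 42.5625 = 0.0574
  brown short-haired: (43 − 42.5625)² / 42.5625 = 0.0045
  brown long-haired: (16 − 14.1875)² / 14.1875 = 0.2316
χ² = 0.0037 + 0.0574 + 0.0045 + 0.2316 = 0.2972 ≈ 0.297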